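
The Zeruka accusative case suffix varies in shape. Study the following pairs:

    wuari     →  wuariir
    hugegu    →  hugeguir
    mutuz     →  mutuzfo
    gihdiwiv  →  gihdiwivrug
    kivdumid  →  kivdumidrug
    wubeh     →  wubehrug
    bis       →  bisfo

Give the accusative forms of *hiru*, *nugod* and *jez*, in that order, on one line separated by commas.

hiruir, nugodrug, jezfo

The suffix is conditioned by the final sound: -fo when the stem ends in a sibilant (*mutuz*, *bis*); -rug when the stem ends in a non-sibilant consonant (*gihdiwiv*, *kivdumid*, *wubeh*); -ir when the stem ends in a vowel (*wuari*, *hugegu*).
Since the final sound of *hiru* is /u/ (a vowel), it takes -ir, giving *hiruir*.
The final sound of *nugod* is /d/, which is a non-sibilant consonant, so the suffix is -rug, giving *nugodrug*.
Since the final sound of *jez* is /z/ (a sibilant), it takes -fo, giving *jezfo*.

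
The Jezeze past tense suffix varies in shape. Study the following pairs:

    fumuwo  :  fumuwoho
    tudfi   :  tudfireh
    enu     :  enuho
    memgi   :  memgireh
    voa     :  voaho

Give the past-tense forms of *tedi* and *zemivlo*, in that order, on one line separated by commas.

The suffix is conditioned by the last vowel: -reh when the last vowel of the stem is a front vowel (*tudfi*, *memgi*); -ho when the last vowel of the stem is a back vowel (*fumuwo*, *enu*, *voa*).
*tedi*: last vowel = /i/, a front vowel → -reh → *tedireh*.
The last vowel of *zemivlo* is /o/, which is a back vowel, so the suffix is -ho, giving *zemivloho*.

tedireh, zemivloho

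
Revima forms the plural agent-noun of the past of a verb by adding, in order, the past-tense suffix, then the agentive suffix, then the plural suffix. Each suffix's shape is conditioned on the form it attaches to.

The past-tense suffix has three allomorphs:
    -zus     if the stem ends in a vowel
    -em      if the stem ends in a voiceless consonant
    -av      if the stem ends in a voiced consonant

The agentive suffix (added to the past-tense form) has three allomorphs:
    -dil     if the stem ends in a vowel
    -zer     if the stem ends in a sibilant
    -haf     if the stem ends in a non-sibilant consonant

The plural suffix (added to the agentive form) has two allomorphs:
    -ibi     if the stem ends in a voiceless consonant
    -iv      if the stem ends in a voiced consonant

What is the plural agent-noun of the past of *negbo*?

negbozuszeriv

*negbo*: final sound = /o/, a vowel → -zus → *negbozus*.
Since the final sound of the past-tense form *negbozus* is /s/ (a sibilant), it takes -zer, giving *negbozuszer*.
The agentive form *negbozuszer* — final consonant /r/ (voiced) → -iv → *negbozuszeriv*.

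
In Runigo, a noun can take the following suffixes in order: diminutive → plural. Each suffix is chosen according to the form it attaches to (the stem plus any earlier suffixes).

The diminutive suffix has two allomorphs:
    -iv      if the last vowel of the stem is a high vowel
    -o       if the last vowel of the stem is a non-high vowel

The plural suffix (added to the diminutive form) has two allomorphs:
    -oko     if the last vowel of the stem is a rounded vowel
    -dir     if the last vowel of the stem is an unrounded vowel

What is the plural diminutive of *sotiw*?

The last vowel of *sotiw* is /i/, which is a high vowel, so the diminutive suffix is -iv, giving *sotiwiv*.
The diminutive form *sotiwiv*: last vowel = /i/, an unrounded vowel → -dir → *sotiwivdir*.

sotiwivdir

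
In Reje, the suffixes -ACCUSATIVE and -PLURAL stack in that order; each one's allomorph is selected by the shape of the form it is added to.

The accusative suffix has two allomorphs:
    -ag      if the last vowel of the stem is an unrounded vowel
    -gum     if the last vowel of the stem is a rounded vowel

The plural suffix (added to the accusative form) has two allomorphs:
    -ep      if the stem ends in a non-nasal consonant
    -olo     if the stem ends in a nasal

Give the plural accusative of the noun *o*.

*o*: last vowel = /o/, a rounded vowel → -gum → *ogum*.
The accusative form *ogum*: final consonant = /m/, a nasal → -olo → *ogumolo*.

ogumolo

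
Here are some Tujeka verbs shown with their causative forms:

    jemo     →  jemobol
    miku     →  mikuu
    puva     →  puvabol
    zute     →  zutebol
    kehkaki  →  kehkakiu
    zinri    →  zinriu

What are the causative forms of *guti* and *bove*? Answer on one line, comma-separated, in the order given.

The suffix is conditioned by the last vowel: -u when the last vowel of the stem is a high vowel (*miku*, *kehkaki*, *zinri*); -bol when the last vowel of the stem is a non-high vowel (*jemo*, *puva*, *zute*).
The last vowel of *guti* is /i/, which is a high vowel, so the suffix is -u, giving *gutiu*.
Since the last vowel of *bove* is /e/ (a non-high vowel), it takes -bol, giving *bovebol*.

gutiu, bovebol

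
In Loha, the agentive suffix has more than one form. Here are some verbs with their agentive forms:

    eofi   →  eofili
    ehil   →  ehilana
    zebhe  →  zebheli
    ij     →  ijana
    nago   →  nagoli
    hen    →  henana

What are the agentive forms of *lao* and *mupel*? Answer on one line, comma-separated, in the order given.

Looking at the final sound of each stem: -ana when the stem ends in a consonant (*ehil*, *ij*, *hen*); -li when the stem ends in a vowel (*eofi*, *zebhe*, *nago*).
The final sound of *lao* is /o/, which is a vowel, so the suffix is -li, giving *laoli*.
*mupel* — final sound /l/ (a consonant) → -ana → *mupelana*.

laoli, mupelana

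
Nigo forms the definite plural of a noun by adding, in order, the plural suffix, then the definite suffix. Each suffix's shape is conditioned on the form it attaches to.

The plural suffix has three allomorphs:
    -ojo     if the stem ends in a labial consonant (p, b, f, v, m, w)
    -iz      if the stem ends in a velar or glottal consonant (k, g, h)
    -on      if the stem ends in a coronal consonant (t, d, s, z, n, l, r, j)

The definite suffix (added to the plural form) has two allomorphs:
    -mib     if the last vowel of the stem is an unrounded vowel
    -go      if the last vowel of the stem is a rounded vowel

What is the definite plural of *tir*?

tirongo

*tir* — final consonant /r/ (coronal) → -on → *tiron*.
Since the last vowel of the plural form *tiron* is /o/ (a rounded vowel), it takes -go, giving *tirongo*.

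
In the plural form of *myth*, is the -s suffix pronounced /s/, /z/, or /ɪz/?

The stem *myth* ends in a voiceless non-sibilant consonant.
The plural suffix surfaces as /ɪz/ after sibilants, /s/ after other voiceless consonants, and /z/ after other voiced sounds.
So the plural -s on *myth* is pronounced /s/.

/s/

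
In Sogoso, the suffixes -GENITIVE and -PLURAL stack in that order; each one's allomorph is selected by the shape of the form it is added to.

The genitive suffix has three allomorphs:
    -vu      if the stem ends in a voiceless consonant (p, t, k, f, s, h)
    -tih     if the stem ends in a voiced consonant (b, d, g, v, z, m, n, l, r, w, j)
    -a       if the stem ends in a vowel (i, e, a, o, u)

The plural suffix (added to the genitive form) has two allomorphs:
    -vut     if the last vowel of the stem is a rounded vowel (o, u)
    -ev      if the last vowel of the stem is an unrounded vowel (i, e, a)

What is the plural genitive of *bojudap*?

bojudapvuvut

The final sound of *bojudap* is /p/, which is a voiceless consonant, so the genitive suffix is -vu, giving *bojudapvu*.
The last vowel of the genitive form *bojudapvu* is /u/, which is a rounded vowel, so the plural suffix is -vut, giving *bojudapvuvut*.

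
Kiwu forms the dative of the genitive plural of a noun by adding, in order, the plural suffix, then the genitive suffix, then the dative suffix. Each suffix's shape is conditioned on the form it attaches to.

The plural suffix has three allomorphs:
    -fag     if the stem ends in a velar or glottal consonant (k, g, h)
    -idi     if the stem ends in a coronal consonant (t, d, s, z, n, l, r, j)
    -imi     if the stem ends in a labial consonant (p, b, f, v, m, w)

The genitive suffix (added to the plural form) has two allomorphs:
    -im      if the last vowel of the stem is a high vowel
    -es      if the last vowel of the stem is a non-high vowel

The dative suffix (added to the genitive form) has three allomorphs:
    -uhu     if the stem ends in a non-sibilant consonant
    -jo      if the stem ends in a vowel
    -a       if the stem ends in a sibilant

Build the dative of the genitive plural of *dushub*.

*dushub*: final consonant = /b/, labial → -imi → *dushubimi*.
The last vowel of the plural form *dushubimi* is /i/, which is a high vowel, so the genitive suffix is -im, giving *dushubimiim*.
The genitive form *dushubimiim*: final sound = /m/, a non-sibilant consonant → -uhu → *dushubimiimuhu*.

dushubimiimuhu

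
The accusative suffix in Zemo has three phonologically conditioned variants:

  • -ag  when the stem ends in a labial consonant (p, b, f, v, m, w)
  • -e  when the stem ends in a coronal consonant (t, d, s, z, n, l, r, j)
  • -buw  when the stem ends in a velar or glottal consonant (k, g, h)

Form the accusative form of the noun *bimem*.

The final consonant of *bimem* is /m/, which is labial, so the suffix is -ag, giving *bimemag*.

bimemag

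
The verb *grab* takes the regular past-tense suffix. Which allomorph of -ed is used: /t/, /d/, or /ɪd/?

The stem *grab* ends in a voiced sound other than /d/.
The -ed suffix is realized as /ɪd/ after /t, d/; as /t/ after other voiceless consonants; and as /d/ after other voiced sounds.
So -ed on *grab* is pronounced /d/.

/d/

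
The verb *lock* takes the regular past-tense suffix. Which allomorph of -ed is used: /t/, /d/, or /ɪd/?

/t/

The stem *lock* ends in a voiceless consonant other than /t/.
The -ed suffix is realized as /ɪd/ after /t, d/; as /t/ after other voiceless consonants; and as /d/ after other voiced sounds.
So -ed on *lock* is pronounced /t/.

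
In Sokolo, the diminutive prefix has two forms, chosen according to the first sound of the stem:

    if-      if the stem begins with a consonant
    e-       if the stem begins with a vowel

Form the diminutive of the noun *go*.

*go* — first sound /g/ (a consonant) → if- → *ifgo*.

ifgo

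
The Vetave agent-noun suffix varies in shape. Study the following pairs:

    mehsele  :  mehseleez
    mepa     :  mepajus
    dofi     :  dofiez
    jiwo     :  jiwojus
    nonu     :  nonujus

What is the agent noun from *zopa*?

zopajus

The alternation tracks the last vowel of the stem — -ez when the last vowel of the stem is a front vowel (*mehsele*, *dofi*); -jus when the last vowel of the stem is a back vowel (*mepa*, *jiwo*, *nonu*).
The last vowel of *zopa* is /a/, which is a back vowel, so the suffix is -jus, giving *zopajus*.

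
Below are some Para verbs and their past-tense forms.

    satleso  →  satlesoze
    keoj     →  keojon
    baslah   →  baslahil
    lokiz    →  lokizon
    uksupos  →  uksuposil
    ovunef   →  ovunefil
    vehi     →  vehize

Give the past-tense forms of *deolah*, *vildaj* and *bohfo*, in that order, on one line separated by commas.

deolahil, vildajon, bohfoze

The alternation tracks the final sound of the stem — -il when the stem ends in a voiceless consonant (*baslah*, *uksupos*, *ovunef*); -on when the stem ends in a voiced consonant (*keoj*, *lokiz*); -ze when the stem ends in a vowel (*satleso*, *vehi*).
*deolah* — final sound /h/ (a voiceless consonant) → -il → *deolahil*.
Since the final sound of *vildaj* is /j/ (a voiced consonant), it takes -on, giving *vildajon*.
*bohfo* — final sound /o/ (a vowel) → -ze → *bohfoze*.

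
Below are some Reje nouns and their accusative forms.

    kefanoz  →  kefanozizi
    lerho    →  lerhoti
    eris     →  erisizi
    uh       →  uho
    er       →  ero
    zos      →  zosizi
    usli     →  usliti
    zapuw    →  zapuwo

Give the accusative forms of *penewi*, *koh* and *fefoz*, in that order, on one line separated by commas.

penewiti, koho, fefozizi

The alternation tracks the final sound of the stem — -izi when the stem ends in a sibilant (*kefanoz*, *eris*, *zos*); -o when the stem ends in a non-sibilant consonant (*uh*, *er*, *zapuw*); -ti when the stem ends in a vowel (*lerho*, *usli*).
*penewi*: final sound = /i/, a vowel → -ti → *penewiti*.
The final sound of *koh* is /h/, which is a non-sibilant consonant, so the suffix is -o, giving *koho*.
Since the final sound of *fefoz* is /z/ (a sibilant), it takes -izi, giving *fefozizi*.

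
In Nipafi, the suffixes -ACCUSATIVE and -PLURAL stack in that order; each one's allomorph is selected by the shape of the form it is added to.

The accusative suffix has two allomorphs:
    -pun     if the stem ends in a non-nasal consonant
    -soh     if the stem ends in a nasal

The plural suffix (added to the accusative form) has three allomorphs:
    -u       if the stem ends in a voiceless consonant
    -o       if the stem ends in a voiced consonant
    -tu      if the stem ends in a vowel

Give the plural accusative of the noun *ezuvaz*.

ezuvazpuno

*ezuvaz* — final consonant /z/ (non-nasal) → -pun → *ezuvazpun*.
The final sound of the accusative form *ezuvazpun* is /n/, which is a voiced consonant, so the plural suffix is -o, giving *ezuvazpuno*.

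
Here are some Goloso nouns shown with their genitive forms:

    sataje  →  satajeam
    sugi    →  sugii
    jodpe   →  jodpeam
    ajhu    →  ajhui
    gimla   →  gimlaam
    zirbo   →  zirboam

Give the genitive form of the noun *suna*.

sunaam

Looking at the last vowel of each stem: -i when the last vowel of the stem is a high vowel (*sugi*, *ajhu*); -am when the last vowel of the stem is a non-high vowel (*sataje*, *jodpe*, *gimla*, *zirbo*).
*suna* — last vowel /a/ (a non-high vowel) → -am → *sunaam*.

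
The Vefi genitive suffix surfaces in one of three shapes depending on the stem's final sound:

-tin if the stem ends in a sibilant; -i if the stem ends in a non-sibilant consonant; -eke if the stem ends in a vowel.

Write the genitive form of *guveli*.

The final sound of *guveli* is /i/, which is a vowel, so the suffix is -eke, giving *guvelieke*.

guvelieke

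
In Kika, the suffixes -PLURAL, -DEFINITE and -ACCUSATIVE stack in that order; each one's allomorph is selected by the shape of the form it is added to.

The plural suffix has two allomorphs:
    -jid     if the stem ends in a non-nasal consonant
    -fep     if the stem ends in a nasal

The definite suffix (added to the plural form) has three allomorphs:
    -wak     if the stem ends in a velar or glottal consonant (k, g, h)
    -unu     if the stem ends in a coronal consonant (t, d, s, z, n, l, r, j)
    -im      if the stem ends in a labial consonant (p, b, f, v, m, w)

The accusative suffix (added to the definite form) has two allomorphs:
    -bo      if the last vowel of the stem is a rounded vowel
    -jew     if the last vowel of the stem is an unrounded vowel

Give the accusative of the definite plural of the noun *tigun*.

*tigun* — final consonant /n/ (a nasal) → -fep → *tigunfep*.
The final consonant of the plural form *tigunfep* is /p/, which is labial, so the definite suffix is -im, giving *tigunfepim*.
The definite form *tigunfepim* — last vowel /i/ (an unrounded vowel) → -jew → *tigunfepimjew*.

tigunfepimjew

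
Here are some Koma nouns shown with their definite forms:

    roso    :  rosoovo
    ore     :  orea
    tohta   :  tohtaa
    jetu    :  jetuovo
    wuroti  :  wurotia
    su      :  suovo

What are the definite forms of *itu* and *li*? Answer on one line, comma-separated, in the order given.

The suffix is conditioned by the last vowel: -ovo when the last vowel of the stem is a rounded vowel (*roso*, *jetu*, *su*); -a when the last vowel of the stem is an unrounded vowel (*ore*, *tohta*, *wuroti*).
Since the last vowel of *itu* is /u/ (a rounded vowel), it takes -ovo, giving *ituovo*.
*li*: last vowel = /i/, an unrounded vowel → -a → *lia*.

ituovo, lia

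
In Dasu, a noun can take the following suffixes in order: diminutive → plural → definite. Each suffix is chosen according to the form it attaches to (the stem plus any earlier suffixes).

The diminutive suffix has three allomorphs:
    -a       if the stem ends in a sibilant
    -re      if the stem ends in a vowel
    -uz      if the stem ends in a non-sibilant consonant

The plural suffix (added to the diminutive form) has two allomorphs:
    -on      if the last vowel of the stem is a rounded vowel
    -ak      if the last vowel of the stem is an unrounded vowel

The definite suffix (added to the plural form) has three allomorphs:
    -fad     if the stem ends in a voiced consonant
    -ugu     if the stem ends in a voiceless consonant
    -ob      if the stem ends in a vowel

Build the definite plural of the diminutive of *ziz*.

Since the final sound of *ziz* is /z/ (a sibilant), it takes -a, giving *ziza*.
The diminutive form *ziza* — last vowel /a/ (an unrounded vowel) → -ak → *zizaak*.
The final sound of the plural form *zizaak* is /k/, which is a voiceless consonant, so the definite suffix is -ugu, giving *zizaakugu*.

zizaakugu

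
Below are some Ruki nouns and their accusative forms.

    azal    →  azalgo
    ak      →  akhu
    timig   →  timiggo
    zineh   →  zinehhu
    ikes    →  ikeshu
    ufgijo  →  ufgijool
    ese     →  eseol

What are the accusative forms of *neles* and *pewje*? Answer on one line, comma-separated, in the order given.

The pattern is voicing of the final sound: -hu when the stem ends in a voiceless consonant (*ak*, *zineh*, *ikes*); -go when the stem ends in a voiced consonant (*azal*, *timig*); -ol when the stem ends in a vowel (*ufgijo*, *ese*).
The final sound of *neles* is /s/, which is a voiceless consonant, so the suffix is -hu, giving *neleshu*.
*pewje* — final sound /e/ (a vowel) → -ol → *pewjeol*.

neleshu, pewjeol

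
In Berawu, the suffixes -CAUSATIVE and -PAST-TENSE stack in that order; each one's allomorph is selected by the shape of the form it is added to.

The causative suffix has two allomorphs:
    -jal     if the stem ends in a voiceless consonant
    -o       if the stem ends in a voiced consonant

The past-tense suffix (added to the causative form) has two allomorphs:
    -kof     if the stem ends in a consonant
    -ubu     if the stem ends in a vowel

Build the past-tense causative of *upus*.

The final consonant of *upus* is /s/, which is voiceless, so the causative suffix is -jal, giving *upusjal*.
The causative form *upusjal*: final sound = /l/, a consonant → -kof → *upusjalkof*.

upusjalkof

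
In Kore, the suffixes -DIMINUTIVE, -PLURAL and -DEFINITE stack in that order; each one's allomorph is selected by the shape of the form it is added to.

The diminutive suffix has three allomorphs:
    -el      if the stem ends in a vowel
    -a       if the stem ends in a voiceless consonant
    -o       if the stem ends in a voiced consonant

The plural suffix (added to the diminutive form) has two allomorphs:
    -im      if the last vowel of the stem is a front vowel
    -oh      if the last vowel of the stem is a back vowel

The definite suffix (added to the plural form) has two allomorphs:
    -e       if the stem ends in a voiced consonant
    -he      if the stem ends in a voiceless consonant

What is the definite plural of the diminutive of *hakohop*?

hakohopaohhe

Since the final sound of *hakohop* is /p/ (a voiceless consonant), it takes -a, giving *hakohopa*.
Since the last vowel of the diminutive form *hakohopa* is /a/ (a back vowel), it takes -oh, giving *hakohopaoh*.
The plural form *hakohopaoh* — final consonant /h/ (voiceless) → -he → *hakohopaohhe*.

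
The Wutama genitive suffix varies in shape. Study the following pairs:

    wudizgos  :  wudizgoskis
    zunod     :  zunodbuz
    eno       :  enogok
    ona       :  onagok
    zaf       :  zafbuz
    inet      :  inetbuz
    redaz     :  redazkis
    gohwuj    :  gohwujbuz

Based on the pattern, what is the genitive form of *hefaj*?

The alternation tracks the final sound of the stem — -kis when the stem ends in a sibilant (*wudizgos*, *redaz*); -buz when the stem ends in a non-sibilant consonant (*zunod*, *zaf*, *inet*, *gohwuj*); -gok when the stem ends in a vowel (*eno*, *ona*).
The final sound of *hefaj* is /j/, which is a non-sibilant consonant, so the suffix is -buz, giving *hefajbuz*.

hefajbuz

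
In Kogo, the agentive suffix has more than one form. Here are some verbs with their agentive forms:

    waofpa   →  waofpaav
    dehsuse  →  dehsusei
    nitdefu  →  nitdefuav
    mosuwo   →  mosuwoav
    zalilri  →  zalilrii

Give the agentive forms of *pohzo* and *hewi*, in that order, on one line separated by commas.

Looking at the last vowel of each stem: -i when the last vowel of the stem is a front vowel (*dehsuse*, *zalilri*); -av when the last vowel of the stem is a back vowel (*waofpa*, *nitdefu*, *mosuwo*).
*pohzo* — last vowel /o/ (a back vowel) → -av → *pohzoav*.
Since the last vowel of *hewi* is /i/ (a front vowel), it takes -i, giving *hewii*.

pohzoav, hewii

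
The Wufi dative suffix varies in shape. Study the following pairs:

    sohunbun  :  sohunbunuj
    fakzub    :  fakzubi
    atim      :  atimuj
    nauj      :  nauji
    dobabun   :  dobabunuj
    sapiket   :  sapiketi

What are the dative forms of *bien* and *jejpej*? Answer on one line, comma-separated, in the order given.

bienuj, jejpeji

The pattern is nasality of the final consonant: -uj when the stem ends in a nasal (*sohunbun*, *atim*, *dobabun*); -i when the stem ends in a non-nasal consonant (*fakzub*, *nauj*, *sapiket*).
*bien*: final consonant = /n/, a nasal → -uj → *bienuj*.
The final consonant of *jejpej* is /j/, which is non-nasal, so the suffix is -i, giving *jejpeji*.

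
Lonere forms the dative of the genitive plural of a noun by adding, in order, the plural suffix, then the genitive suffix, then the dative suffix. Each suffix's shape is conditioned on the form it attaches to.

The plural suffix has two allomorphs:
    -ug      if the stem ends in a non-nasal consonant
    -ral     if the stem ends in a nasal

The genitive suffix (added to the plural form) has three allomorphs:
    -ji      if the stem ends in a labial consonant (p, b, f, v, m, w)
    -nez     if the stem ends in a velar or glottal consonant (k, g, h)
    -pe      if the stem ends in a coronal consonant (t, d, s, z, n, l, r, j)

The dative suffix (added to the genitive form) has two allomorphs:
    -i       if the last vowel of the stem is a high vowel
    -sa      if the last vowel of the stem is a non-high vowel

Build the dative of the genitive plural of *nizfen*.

Since the final consonant of *nizfen* is /n/ (a nasal), it takes -ral, giving *nizfenral*.
Since the final consonant of the plural form *nizfenral* is /l/ (coronal), it takes -pe, giving *nizfenralpe*.
Since the last vowel of the genitive form *nizfenralpe* is /e/ (a non-high vowel), it takes -sa, giving *nizfenralpesa*.

nizfenralpesa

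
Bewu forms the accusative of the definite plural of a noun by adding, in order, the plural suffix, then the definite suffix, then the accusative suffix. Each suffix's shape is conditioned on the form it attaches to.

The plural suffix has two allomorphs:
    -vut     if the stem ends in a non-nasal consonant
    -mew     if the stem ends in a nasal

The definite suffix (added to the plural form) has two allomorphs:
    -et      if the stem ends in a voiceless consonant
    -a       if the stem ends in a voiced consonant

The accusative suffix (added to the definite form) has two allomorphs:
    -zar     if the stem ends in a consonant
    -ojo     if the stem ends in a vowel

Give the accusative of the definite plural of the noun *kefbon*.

kefbonmewaojo

Since the final consonant of *kefbon* is /n/ (a nasal), it takes -mew, giving *kefbonmew*.
Since the final consonant of the plural form *kefbonmew* is /w/ (voiced), it takes -a, giving *kefbonmewa*.
The definite form *kefbonmewa* — final sound /a/ (a vowel) → -ojo → *kefbonmewaojo*.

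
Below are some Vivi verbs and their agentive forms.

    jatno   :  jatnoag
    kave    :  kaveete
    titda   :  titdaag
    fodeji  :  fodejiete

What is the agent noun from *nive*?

niveete

Looking at the last vowel of each stem: -ete when the last vowel of the stem is a front vowel (*kave*, *fodeji*); -ag when the last vowel of the stem is a back vowel (*jatno*, *titda*).
*nive*: last vowel = /e/, a front vowel → -ete → *niveete*.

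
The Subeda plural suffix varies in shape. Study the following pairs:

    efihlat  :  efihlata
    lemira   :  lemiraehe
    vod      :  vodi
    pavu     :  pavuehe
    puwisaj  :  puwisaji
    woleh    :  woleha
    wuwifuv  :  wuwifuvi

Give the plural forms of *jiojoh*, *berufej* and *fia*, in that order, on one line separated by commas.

jiojoha, berufeji, fiaehe

Looking at the final sound of each stem: -a when the stem ends in a voiceless consonant (*efihlat*, *woleh*); -i when the stem ends in a voiced consonant (*vod*, *puwisaj*, *wuwifuv*); -ehe when the stem ends in a vowel (*lemira*, *pavu*).
*jiojoh* — final sound /h/ (a voiceless consonant) → -a → *jiojoha*.
The final sound of *berufej* is /j/, which is a voiced consonant, so the suffix is -i, giving *berufeji*.
The final sound of *fia* is /a/, which is a vowel, so the suffix is -ehe, giving *fiaehe*.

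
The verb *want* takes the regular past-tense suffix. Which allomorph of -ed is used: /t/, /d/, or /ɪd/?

/ɪd/

The stem *want* ends in /t/ or /d/.
The -ed suffix is realized as /ɪd/ after /t, d/; as /t/ after other voiceless consonants; and as /d/ after other voiced sounds.
So -ed on *want* is pronounced /ɪd/.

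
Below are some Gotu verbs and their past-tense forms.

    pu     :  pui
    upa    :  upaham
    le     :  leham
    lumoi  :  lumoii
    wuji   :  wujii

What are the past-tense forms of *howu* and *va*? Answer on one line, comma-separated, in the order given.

howui, vaham

The suffix is conditioned by the last vowel: -i when the last vowel of the stem is a high vowel (*pu*, *lumoi*, *wuji*); -ham when the last vowel of the stem is a non-high vowel (*upa*, *le*).
The last vowel of *howu* is /u/, which is a high vowel, so the suffix is -i, giving *howui*.
*va*: last vowel = /a/, a non-high vowel → -ham → *vaham*.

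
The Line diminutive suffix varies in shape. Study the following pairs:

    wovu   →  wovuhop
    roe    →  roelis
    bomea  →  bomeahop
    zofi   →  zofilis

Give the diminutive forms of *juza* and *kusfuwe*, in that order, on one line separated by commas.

juzahop, kusfuwelis

The pattern is front/back vowel harmony: -lis when the last vowel of the stem is a front vowel (*roe*, *zofi*); -hop when the last vowel of the stem is a back vowel (*wovu*, *bomea*).
*juza* — last vowel /a/ (a back vowel) → -hop → *juzahop*.
*kusfuwe* — last vowel /e/ (a front vowel) → -lis → *kusfuwelis*.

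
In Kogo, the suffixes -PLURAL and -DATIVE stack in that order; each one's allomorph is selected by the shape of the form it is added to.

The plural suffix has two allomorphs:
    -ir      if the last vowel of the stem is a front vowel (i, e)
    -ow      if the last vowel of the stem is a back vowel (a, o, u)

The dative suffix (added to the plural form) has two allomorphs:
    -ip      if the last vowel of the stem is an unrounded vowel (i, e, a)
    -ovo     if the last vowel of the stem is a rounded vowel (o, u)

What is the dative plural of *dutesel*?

*dutesel* — last vowel /e/ (a front vowel) → -ir → *duteselir*.
Since the last vowel of the plural form *duteselir* is /i/ (an unrounded vowel), it takes -ip, giving *duteselirip*.

duteselirip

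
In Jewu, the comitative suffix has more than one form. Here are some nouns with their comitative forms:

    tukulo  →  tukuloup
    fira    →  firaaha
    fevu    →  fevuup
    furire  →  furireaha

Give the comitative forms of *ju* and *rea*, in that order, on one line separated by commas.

juup, reaaha

The alternation tracks the last vowel of the stem — -up when the last vowel of the stem is a rounded vowel (*tukulo*, *fevu*); -aha when the last vowel of the stem is an unrounded vowel (*fira*, *furire*).
*ju*: last vowel = /u/, a rounded vowel → -up → *juup*.
Since the last vowel of *rea* is /a/ (an unrounded vowel), it takes -aha, giving *reaaha*.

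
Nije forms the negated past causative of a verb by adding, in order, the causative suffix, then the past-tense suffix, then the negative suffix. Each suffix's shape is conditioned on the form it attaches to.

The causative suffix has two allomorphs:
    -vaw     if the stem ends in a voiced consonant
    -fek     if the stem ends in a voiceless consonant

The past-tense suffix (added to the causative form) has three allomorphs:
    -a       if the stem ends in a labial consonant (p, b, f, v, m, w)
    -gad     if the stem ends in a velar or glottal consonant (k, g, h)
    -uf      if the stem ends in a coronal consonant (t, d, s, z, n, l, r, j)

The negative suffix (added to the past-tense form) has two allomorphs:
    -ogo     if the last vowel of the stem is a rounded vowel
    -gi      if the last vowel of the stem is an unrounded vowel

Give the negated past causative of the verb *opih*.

opihfekgadgi

The final consonant of *opih* is /h/, which is voiceless, so the causative suffix is -fek, giving *opihfek*.
The final consonant of the causative form *opihfek* is /k/, which is velar/glottal, so the past-tense suffix is -gad, giving *opihfekgad*.
The last vowel of the past-tense form *opihfekgad* is /a/, which is an unrounded vowel, so the negative suffix is -gi, giving *opihfekgadgi*.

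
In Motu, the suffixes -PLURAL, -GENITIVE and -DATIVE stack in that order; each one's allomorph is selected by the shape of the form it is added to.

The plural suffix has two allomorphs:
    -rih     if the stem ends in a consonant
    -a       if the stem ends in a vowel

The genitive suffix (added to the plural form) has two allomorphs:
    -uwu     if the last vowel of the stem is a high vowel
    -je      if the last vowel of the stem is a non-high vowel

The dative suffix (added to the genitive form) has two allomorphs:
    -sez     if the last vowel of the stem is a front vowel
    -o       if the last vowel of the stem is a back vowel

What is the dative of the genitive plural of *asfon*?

*asfon*: final sound = /n/, a consonant → -rih → *asfonrih*.
The plural form *asfonrih*: last vowel = /i/, a high vowel → -uwu → *asfonrihuwu*.
The last vowel of the genitive form *asfonrihuwu* is /u/, which is a back vowel, so the dative suffix is -o, giving *asfonrihuwuo*.

asfonrihuwuo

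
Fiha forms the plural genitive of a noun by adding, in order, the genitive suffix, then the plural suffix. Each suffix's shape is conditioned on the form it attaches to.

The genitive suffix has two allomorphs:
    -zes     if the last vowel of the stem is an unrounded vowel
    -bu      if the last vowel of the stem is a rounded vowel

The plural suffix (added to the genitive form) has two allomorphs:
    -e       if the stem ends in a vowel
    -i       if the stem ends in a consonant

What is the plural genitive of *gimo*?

Since the last vowel of *gimo* is /o/ (a rounded vowel), it takes -bu, giving *gimobu*.
The final sound of the genitive form *gimobu* is /u/, which is a vowel, so the plural suffix is -e, giving *gimobue*.

gimobue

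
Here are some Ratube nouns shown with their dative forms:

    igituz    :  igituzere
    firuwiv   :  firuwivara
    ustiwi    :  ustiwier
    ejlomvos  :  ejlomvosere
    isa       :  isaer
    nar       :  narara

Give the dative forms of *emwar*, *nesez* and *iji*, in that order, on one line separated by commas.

The alternation tracks the final sound of the stem — -ere when the stem ends in a sibilant (*igituz*, *ejlomvos*); -ara when the stem ends in a non-sibilant consonant (*firuwiv*, *nar*); -er when the stem ends in a vowel (*ustiwi*, *isa*).
Since the final sound of *emwar* is /r/ (a non-sibilant consonant), it takes -ara, giving *emwarara*.
The final sound of *nesez* is /z/, which is a sibilant, so the suffix is -ere, giving *nesezere*.
*iji* — final sound /i/ (a vowel) → -er → *ijier*.

emwarara, nesezere, ijier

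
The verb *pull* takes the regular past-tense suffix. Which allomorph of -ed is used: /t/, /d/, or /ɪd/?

/d/

The stem *pull* ends in a voiced sound other than /d/.
The -ed suffix is realized as /ɪd/ after /t, d/; as /t/ after other voiceless consonants; and as /d/ after other voiced sounds.
So -ed on *pull* is pronounced /d/.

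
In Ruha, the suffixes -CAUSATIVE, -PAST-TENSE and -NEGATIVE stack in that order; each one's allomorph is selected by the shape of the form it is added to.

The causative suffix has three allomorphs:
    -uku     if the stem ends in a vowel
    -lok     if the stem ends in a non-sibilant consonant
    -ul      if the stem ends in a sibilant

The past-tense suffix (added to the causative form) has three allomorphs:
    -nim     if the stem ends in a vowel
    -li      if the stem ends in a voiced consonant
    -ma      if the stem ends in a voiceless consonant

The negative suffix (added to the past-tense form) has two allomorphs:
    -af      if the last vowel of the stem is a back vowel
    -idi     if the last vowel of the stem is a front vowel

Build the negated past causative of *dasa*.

dasaukunimidi

*dasa*: final sound = /a/, a vowel → -uku → *dasauku*.
The causative form *dasauku* — final sound /u/ (a vowel) → -nim → *dasaukunim*.
Since the last vowel of the past-tense form *dasaukunim* is /i/ (a front vowel), it takes -idi, giving *dasaukunimidi*.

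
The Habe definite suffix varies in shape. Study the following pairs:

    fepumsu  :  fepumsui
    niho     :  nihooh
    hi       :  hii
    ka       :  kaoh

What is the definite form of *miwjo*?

Looking at the last vowel of each stem: -i when the last vowel of the stem is a high vowel (*fepumsu*, *hi*); -oh when the last vowel of the stem is a non-high vowel (*niho*, *ka*).
Since the last vowel of *miwjo* is /o/ (a non-high vowel), it takes -oh, giving *miwjooh*.

miwjooh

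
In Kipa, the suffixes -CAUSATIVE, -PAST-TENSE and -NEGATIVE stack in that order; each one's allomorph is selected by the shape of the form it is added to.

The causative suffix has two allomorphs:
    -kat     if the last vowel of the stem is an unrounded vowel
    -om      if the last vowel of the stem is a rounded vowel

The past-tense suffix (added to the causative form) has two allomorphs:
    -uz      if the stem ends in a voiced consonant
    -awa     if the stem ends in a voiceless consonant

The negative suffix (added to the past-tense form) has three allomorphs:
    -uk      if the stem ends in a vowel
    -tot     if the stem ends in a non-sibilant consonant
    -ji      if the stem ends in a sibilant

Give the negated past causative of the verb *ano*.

*ano*: last vowel = /o/, a rounded vowel → -om → *anoom*.
Since the final consonant of the causative form *anoom* is /m/ (voiced), it takes -uz, giving *anoomuz*.
The final sound of the past-tense form *anoomuz* is /z/, which is a sibilant, so the negative suffix is -ji, giving *anoomuzji*.

anoomuzji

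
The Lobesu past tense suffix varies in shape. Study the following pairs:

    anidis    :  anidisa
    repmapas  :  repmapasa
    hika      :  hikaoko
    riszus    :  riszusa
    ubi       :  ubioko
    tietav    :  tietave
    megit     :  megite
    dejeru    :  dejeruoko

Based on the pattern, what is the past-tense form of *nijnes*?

Looking at the final sound of each stem: -a when the stem ends in a sibilant (*anidis*, *repmapas*, *riszus*); -e when the stem ends in a non-sibilant consonant (*tietav*, *megit*); -oko when the stem ends in a vowel (*hika*, *ubi*, *dejeru*).
*nijnes* — final sound /s/ (a sibilant) → -a → *nijnesa*.

nijnesa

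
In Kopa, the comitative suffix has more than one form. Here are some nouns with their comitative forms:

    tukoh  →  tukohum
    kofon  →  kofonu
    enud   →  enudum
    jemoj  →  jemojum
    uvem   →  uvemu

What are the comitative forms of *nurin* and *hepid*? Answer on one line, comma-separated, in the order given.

The alternation tracks the final consonant of the stem — -u when the stem ends in a nasal (*kofon*, *uvem*); -um when the stem ends in a non-nasal consonant (*tukoh*, *enud*, *jemoj*).
*nurin* — final consonant /n/ (a nasal) → -u → *nurinu*.
Since the final consonant of *hepid* is /d/ (non-nasal), it takes -um, giving *hepidum*.

nurinu, hepidum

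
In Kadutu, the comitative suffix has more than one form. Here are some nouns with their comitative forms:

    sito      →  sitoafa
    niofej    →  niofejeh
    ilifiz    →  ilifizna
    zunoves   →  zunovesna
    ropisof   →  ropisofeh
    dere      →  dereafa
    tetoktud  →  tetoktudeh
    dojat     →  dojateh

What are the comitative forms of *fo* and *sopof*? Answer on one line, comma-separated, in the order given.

The alternation tracks the final sound of the stem — -na when the stem ends in a sibilant (*ilifiz*, *zunoves*); -eh when the stem ends in a non-sibilant consonant (*niofej*, *ropisof*, *tetoktud*, *dojat*); -afa when the stem ends in a vowel (*sito*, *dere*).
*fo*: final sound = /o/, a vowel → -afa → *foafa*.
Since the final sound of *sopof* is /f/ (a non-sibilant consonant), it takes -eh, giving *sopofeh*.

foafa, sopofeh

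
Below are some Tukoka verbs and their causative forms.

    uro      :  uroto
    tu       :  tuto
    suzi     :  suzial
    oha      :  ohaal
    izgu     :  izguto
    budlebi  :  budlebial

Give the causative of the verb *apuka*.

The alternation tracks the last vowel of the stem — -to when the last vowel of the stem is a rounded vowel (*uro*, *tu*, *izgu*); -al when the last vowel of the stem is an unrounded vowel (*suzi*, *oha*, *budlebi*).
The last vowel of *apuka* is /a/, which is an unrounded vowel, so the suffix is -al, giving *apukaal*.

apukaal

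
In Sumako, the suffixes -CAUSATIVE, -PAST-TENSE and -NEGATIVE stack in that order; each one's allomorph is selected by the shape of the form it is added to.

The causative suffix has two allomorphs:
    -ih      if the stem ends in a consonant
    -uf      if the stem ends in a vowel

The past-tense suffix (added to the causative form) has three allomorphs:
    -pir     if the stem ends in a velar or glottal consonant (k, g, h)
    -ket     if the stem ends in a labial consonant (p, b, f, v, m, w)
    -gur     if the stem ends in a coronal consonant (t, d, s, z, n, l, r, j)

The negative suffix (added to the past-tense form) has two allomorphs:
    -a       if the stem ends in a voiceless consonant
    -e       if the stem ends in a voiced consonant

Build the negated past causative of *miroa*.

*miroa* — final sound /a/ (a vowel) → -uf → *miroauf*.
The final consonant of the causative form *miroauf* is /f/, which is labial, so the past-tense suffix is -ket, giving *miroaufket*.
Since the final consonant of the past-tense form *miroaufket* is /t/ (voiceless), it takes -a, giving *miroaufketa*.

miroaufketa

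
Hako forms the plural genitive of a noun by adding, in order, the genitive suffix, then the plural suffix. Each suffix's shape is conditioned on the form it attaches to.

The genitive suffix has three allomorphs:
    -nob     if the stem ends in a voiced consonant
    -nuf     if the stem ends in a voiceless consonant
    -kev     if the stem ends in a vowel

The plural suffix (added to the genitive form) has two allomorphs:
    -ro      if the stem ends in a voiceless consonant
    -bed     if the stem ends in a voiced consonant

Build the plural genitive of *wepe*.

wepekevbed

Since the final sound of *wepe* is /e/ (a vowel), it takes -kev, giving *wepekev*.
The genitive form *wepekev* — final consonant /v/ (voiced) → -bed → *wepekevbed*.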